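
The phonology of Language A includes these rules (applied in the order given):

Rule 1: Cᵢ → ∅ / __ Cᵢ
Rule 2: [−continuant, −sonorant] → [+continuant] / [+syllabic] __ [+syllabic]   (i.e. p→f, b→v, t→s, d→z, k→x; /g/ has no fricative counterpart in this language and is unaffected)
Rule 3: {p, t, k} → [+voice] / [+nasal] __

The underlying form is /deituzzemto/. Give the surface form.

Rule 1 (degemination): /zz/ is a geminate; the first /z/ deletes. /deituzzemto/ → deituzemto.
Rule 2 (intervocalic spirantization): /t/ is a stop between vowels /i/ and /u/, so it spirantizes to the fricative [s]. /deituzemto/ → deisuzemto.
Rule 3 (post-nasal voicing): /t/ is a voiceless stop immediately after the nasal /m/, so it voices to [d]. /deisuzemto/ → deisuzemdo.

deisuzemdo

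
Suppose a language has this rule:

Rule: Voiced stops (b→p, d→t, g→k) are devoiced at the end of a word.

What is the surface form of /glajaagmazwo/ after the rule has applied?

glajaagmazwo

No segment of /glajaagmazwo/ meets the structural description of the rule, so the form surfaces unchanged.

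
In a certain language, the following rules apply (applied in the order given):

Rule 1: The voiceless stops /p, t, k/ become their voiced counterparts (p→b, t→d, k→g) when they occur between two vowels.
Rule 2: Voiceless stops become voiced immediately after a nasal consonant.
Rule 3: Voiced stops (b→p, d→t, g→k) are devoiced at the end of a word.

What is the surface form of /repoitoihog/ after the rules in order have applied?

reboidoihok

Rule 1 (intervocalic voicing): /p/ is a voiceless stop between vowels /e/ and /o/, so it voices to [b]. /t/ is a voiceless stop between vowels /i/ and /o/, so it voices to [d]. /repoitoihog/ → reboidoihog.
Rule 2 (post-nasal voicing): no segment meets the environment; /reboidoihog/ is unchanged.
Rule 3 (final devoicing): /g/ is a voiced stop in word-final position, so it devoices to [k]. /reboidoihog/ → reboidoihok.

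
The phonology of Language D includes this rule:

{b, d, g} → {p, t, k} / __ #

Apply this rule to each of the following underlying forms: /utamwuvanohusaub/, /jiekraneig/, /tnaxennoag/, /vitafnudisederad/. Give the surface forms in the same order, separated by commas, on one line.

utamwuvanohusaup, jiekraneik, tnaxennoak, vitafnudisederat

/utamwuvanohusaub/: /b/ is a voiced stop in word-final position, so it devoices to [p]. → [utamwuvanohusaup].
/jiekraneig/: /g/ is a voiced stop in word-final position, so it devoices to [k]. → [jiekraneik].
/tnaxennoag/: /g/ is a voiced stop in word-final position, so it devoices to [k]. → [tnaxennoak].
/vitafnudisederad/: /d/ is a voiced stop in word-final position, so it devoices to [t]. → [vitafnudisederat].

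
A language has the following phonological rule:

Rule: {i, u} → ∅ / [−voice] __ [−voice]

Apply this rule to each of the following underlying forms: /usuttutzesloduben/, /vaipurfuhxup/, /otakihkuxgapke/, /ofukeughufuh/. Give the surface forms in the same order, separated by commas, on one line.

/usuttutzesloduben/: /u/ is a high vowel flanked by voiceless consonants /s/ and /t/, so it deletes. /u/ is a high vowel flanked by voiceless consonants /t/ and /t/, so it deletes. → [ustttzesloduben].
/vaipurfuhxup/: /u/ is a high vowel flanked by voiceless consonants /f/ and /h/, so it deletes. /u/ is a high vowel flanked by voiceless consonants /x/ and /p/, so it deletes. → [vaipurfhxp].
/otakihkuxgapke/: /i/ is a high vowel flanked by voiceless consonants /k/ and /h/, so it deletes. /u/ is a high vowel flanked by voiceless consonants /k/ and /x/, so it deletes. → [otakhkxgapke].
/ofukeughufuh/: /u/ is a high vowel flanked by voiceless consonants /f/ and /k/, so it deletes. /u/ is a high vowel flanked by voiceless consonants /h/ and /f/, so it deletes. /u/ is a high vowel flanked by voiceless consonants /f/ and /h/, so it deletes. → [ofkeughfh].

ustttzesloduben, vaipurfhxp, otakhkxgapke, ofkeughfh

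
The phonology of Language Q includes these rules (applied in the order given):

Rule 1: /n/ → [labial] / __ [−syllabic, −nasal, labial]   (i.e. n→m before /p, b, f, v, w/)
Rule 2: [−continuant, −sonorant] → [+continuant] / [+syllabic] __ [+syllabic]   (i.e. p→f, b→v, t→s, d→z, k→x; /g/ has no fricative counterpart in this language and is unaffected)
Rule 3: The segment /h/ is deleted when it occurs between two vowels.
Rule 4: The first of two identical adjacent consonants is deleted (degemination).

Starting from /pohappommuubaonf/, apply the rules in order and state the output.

Rule 1 (nasal place assimilation): /n/ precedes the labial consonant /f/, so it assimilates in place to [m]. /pohappommuubaonf/ → pohappommuubaomf.
Rule 2 (intervocalic spirantization): /b/ is a stop between vowels /u/ and /a/, so it spirantizes to the fricative [v]. /pohappommuubaomf/ → pohappommuuvaomf.
Rule 3 (intervocalic h-deletion): /h/ occurs between vowels /o/ and /a/, so it deletes. /pohappommuuvaomf/ → poappommuuvaomf.
Rule 4 (degemination): /pp/ is a geminate; the first /p/ deletes. /mm/ is a geminate; the first /m/ deletes. /poappommuuvaomf/ → poapomuuvaomf.

poapomuuvaomf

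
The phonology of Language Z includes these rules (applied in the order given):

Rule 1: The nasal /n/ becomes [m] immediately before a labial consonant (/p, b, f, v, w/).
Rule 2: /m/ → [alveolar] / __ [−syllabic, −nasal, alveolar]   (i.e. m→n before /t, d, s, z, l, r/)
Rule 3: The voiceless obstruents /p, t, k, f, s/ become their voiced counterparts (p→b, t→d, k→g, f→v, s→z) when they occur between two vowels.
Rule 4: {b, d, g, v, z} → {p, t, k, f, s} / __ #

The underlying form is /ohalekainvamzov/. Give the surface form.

ohalegaimvanzof

Rule 1 (nasal place assimilation): /n/ precedes the labial consonant /v/, so it assimilates in place to [m]. /ohalekainvamzov/ → ohalekaimvamzov.
Rule 2 (nasal place assimilation): /m/ precedes the alveolar consonant /z/, so it assimilates in place to [n]. /ohalekaimvamzov/ → ohalekaimvanzov.
Rule 3 (intervocalic voicing): /k/ is a voiceless obstruent between vowels /e/ and /a/, so it voices to [g]. /ohalekaimvanzov/ → ohalegaimvanzov.
Rule 4 (final devoicing): /v/ is a voiced obstruent in word-final position, so it devoices to [f]. /ohalegaimvanzov/ → ohalegaimvanzof.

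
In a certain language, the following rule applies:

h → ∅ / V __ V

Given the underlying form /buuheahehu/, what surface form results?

/h/ occurs between vowels /u/ and /e/, so it deletes.
/h/ occurs between vowels /a/ and /e/, so it deletes.
/h/ occurs between vowels /e/ and /u/, so it deletes.
Surface form: [buueaeu].

buueaeu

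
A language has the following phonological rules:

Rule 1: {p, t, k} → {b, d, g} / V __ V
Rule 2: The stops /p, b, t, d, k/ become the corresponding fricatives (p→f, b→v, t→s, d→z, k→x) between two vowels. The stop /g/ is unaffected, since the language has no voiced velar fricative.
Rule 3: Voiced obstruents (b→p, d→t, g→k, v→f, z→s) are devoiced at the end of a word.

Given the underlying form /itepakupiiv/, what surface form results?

Rule 1 (intervocalic voicing): /t/ is a voiceless stop between vowels /i/ and /e/, so it voices to [d]. /p/ is a voiceless stop between vowels /e/ and /a/, so it voices to [b]. /k/ is a voiceless stop between vowels /a/ and /u/, so it voices to [g]. /p/ is a voiceless stop between vowels /u/ and /i/, so it voices to [b]. /itepakupiiv/ → idebagubiiv.
Rule 2 (intervocalic spirantization): /d/ is a stop between vowels /i/ and /e/, so it spirantizes to the fricative [z]. /b/ is a stop between vowels /e/ and /a/, so it spirantizes to the fricative [v]. /b/ is a stop between vowels /u/ and /i/, so it spirantizes to the fricative [v]. /idebagubiiv/ → izevaguviiv.
Rule 3 (final devoicing): /v/ is a voiced obstruent in word-final position, so it devoices to [f]. /izevaguviiv/ → izevaguviif.

izevaguviif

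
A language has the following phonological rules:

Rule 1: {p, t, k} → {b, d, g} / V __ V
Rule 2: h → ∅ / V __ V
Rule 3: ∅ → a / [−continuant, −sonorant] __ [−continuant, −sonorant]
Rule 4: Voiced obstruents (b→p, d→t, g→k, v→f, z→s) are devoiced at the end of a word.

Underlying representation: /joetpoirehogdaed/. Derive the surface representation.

Rule 1 (intervocalic voicing): no segment meets the environment; /joetpoirehogdaed/ is unchanged.
Rule 2 (intervocalic h-deletion): /h/ occurs between vowels /e/ and /o/, so it deletes. /joetpoirehogdaed/ → joetpoireogdaed.
Rule 3 (stop-cluster a-epenthesis): /t/ and /p/ form a stop–stop cluster, so [a] is inserted between them. /g/ and /d/ form a stop–stop cluster, so [a] is inserted between them. /joetpoireogdaed/ → joetapoireogadaed.
Rule 4 (final devoicing): /d/ is a voiced obstruent in word-final position, so it devoices to [t]. /joetapoireogadaed/ → joetapoireogadaet.

joetapoireogadaet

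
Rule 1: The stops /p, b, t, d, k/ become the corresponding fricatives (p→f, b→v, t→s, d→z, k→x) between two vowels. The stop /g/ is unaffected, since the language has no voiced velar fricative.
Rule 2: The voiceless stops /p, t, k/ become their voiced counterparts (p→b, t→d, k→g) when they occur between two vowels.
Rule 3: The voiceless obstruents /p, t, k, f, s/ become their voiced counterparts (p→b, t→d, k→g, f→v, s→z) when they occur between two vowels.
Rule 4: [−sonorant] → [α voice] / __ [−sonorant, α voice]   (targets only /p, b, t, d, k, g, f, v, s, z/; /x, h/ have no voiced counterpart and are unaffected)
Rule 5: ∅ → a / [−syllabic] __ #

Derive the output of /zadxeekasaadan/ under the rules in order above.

zatxeexazaazana

Rule 1 (intervocalic spirantization): /k/ is a stop between vowels /e/ and /a/, so it spirantizes to the fricative [x]. /d/ is a stop between vowels /a/ and /a/, so it spirantizes to the fricative [z]. /zadxeekasaadan/ → zadxeexasaazan.
Rule 2 (intervocalic voicing): no segment meets the environment; /zadxeexasaazan/ is unchanged.
Rule 3 (intervocalic voicing): /s/ is a voiceless obstruent between vowels /a/ and /a/, so it voices to [z]. /zadxeexasaazan/ → zadxeexazaazan.
Rule 4 (regressive voicing assimilation): /d/ precedes the voiceless obstruent /x/, so it devoices to [t] by assimilation. /zadxeexazaazan/ → zatxeexazaazan.
Rule 5 (final a-epenthesis): the form ends in the consonant /n/, so [a] is inserted word-finally. /zatxeexazaazan/ → zatxeexazaazana.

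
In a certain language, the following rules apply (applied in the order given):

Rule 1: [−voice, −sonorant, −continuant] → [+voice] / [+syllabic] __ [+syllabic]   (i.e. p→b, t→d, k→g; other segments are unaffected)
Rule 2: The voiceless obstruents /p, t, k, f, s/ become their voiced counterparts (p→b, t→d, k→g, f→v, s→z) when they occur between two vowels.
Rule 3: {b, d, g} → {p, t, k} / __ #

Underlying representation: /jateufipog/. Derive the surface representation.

Rule 1 (intervocalic voicing): /t/ is a voiceless stop between vowels /a/ and /e/, so it voices to [d]. /p/ is a voiceless stop between vowels /i/ and /o/, so it voices to [b]. /jateufipog/ → jadeufibog.
Rule 2 (intervocalic voicing): /f/ is a voiceless obstruent between vowels /u/ and /i/, so it voices to [v]. /jadeufibog/ → jadeuvibog.
Rule 3 (final devoicing): /g/ is a voiced stop in word-final position, so it devoices to [k]. /jadeuvibog/ → jadeuvibok.

jadeuvibok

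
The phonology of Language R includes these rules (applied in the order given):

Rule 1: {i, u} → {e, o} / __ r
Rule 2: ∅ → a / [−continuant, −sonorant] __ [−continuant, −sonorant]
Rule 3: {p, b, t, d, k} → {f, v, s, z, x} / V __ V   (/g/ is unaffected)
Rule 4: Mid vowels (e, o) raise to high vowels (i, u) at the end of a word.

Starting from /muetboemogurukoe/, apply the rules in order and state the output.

muesavoemogoruxoi

Rule 1 (pre-rhotic lowering): /u/ is a high vowel immediately before /r/, so it lowers to [o]. /muetboemogurukoe/ → muetboemogorukoe.
Rule 2 (stop-cluster a-epenthesis): /t/ and /b/ form a stop–stop cluster, so [a] is inserted between them. /muetboemogorukoe/ → muetaboemogorukoe.
Rule 3 (intervocalic spirantization): /t/ is a stop between vowels /e/ and /a/, so it spirantizes to the fricative [s]. /b/ is a stop between vowels /a/ and /o/, so it spirantizes to the fricative [v]. /k/ is a stop between vowels /u/ and /o/, so it spirantizes to the fricative [x]. /muetaboemogorukoe/ → muesavoemogoruxoe.
Rule 4 (final vowel raising): /e/ is a mid vowel in word-final position, so it raises to [i]. /muesavoemogoruxoe/ → muesavoemogoruxoi.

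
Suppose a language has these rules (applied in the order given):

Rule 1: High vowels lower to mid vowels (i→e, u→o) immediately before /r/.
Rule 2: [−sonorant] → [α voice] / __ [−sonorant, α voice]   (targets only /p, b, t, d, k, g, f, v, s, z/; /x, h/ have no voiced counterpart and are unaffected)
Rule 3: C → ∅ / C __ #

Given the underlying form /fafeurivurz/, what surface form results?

Rule 1 (pre-rhotic lowering): /u/ is a high vowel immediately before /r/, so it lowers to [o]. /u/ is a high vowel immediately before /r/, so it lowers to [o]. /fafeurivurz/ → fafeorivorz.
Rule 2 (regressive voicing assimilation): no segment meets the environment; /fafeorivorz/ is unchanged.
Rule 3 (final cluster simplification): /z/ is the second consonant of a word-final cluster /rz/, so it deletes. /fafeorivorz/ → fafeorivor.

fafeorivor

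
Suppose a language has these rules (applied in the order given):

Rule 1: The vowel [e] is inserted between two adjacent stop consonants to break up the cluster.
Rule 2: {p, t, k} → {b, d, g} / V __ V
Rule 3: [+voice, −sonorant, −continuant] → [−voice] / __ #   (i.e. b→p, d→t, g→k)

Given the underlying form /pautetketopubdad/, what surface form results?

Rule 1 (stop-cluster e-epenthesis): /t/ and /k/ form a stop–stop cluster, so [e] is inserted between them. /b/ and /d/ form a stop–stop cluster, so [e] is inserted between them. /pautetketopubdad/ → pauteteketopubedad.
Rule 2 (intervocalic voicing): /t/ is a voiceless stop between vowels /u/ and /e/, so it voices to [d]. /t/ is a voiceless stop between vowels /e/ and /e/, so it voices to [d]. /k/ is a voiceless stop between vowels /e/ and /e/, so it voices to [g]. /t/ is a voiceless stop between vowels /e/ and /o/, so it voices to [d]. /p/ is a voiceless stop between vowels /o/ and /u/, so it voices to [b]. /pauteteketopubedad/ → paudedegedobubedad.
Rule 3 (final devoicing): /d/ is a voiced stop in word-final position, so it devoices to [t]. /paudedegedobubedad/ → paudedegedobubedat.

paudedegedobubedat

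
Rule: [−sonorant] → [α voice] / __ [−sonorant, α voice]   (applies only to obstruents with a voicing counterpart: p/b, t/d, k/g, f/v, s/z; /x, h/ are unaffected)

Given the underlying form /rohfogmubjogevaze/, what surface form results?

rohfogmubjogevaze

No segment of /rohfogmubjogevaze/ meets the structural description of the rule, so the form surfaces unchanged.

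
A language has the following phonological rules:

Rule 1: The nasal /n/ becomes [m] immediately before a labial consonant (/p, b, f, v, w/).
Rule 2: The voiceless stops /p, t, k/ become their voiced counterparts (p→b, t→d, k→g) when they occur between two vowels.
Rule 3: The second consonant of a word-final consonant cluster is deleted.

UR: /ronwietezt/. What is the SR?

Rule 1 (nasal place assimilation): /n/ precedes the labial consonant /w/, so it assimilates in place to [m]. /ronwietezt/ → romwietezt.
Rule 2 (intervocalic voicing): /t/ is a voiceless stop between vowels /e/ and /e/, so it voices to [d]. /romwietezt/ → romwiedezt.
Rule 3 (final cluster simplification): /t/ is the second consonant of a word-final cluster /zt/, so it deletes. /romwiedezt/ → romwiedez.

romwiedez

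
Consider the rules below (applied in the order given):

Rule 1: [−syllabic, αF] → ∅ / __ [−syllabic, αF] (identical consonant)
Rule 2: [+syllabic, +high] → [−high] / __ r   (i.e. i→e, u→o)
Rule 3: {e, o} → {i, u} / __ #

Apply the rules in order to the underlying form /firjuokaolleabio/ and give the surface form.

ferjuokaoleabiu

Rule 1 (degemination): /ll/ is a geminate; the first /l/ deletes. /firjuokaolleabio/ → firjuokaoleabio.
Rule 2 (pre-rhotic lowering): /i/ is a high vowel immediately before /r/, so it lowers to [e]. /firjuokaoleabio/ → ferjuokaoleabio.
Rule 3 (final vowel raising): /o/ is a mid vowel in word-final position, so it raises to [u]. /ferjuokaoleabio/ → ferjuokaoleabiu.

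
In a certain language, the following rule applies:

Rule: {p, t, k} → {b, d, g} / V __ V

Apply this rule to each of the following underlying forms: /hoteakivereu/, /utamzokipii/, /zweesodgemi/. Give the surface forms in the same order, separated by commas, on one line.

/hoteakivereu/: /t/ is a voiceless stop between vowels /o/ and /e/, so it voices to [d]. /k/ is a voiceless stop between vowels /a/ and /i/, so it voices to [g]. → [hodeagivereu].
/utamzokipii/: /t/ is a voiceless stop between vowels /u/ and /a/, so it voices to [d]. /k/ is a voiceless stop between vowels /o/ and /i/, so it voices to [g]. /p/ is a voiceless stop between vowels /i/ and /i/, so it voices to [b]. → [udamzogibii].
/zweesodgemi/: the rule's environment is not met; surfaces unchanged as [zweesodgemi].

hodeagivereu, udamzogibii, zweesodgemi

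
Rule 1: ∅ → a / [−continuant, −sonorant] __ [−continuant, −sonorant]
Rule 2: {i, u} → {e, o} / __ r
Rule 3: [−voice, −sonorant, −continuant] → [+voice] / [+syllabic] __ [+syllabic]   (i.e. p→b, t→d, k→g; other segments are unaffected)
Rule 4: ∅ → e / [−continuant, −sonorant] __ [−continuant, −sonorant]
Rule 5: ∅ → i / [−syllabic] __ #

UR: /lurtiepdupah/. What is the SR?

lortiebadubahi

Rule 1 (stop-cluster a-epenthesis): /p/ and /d/ form a stop–stop cluster, so [a] is inserted between them. /lurtiepdupah/ → lurtiepadupah.
Rule 2 (pre-rhotic lowering): /u/ is a high vowel immediately before /r/, so it lowers to [o]. /lurtiepadupah/ → lortiepadupah.
Rule 3 (intervocalic voicing): /p/ is a voiceless stop between vowels /e/ and /a/, so it voices to [b]. /p/ is a voiceless stop between vowels /u/ and /a/, so it voices to [b]. /lortiepadupah/ → lortiebadubah.
Rule 4 (stop-cluster e-epenthesis): no segment meets the environment; /lortiebadubah/ is unchanged.
Rule 5 (final i-epenthesis): the form ends in the consonant /h/, so [i] is inserted word-finally. /lortiebadubah/ → lortiebadubahi.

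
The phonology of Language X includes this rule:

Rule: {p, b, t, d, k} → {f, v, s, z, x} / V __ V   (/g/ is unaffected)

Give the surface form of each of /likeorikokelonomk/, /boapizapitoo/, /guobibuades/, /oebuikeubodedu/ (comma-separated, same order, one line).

lixeorixoxelonomk, boafizafisoo, guovivuazes, oevuixeuvozezu

/likeorikokelonomk/: /k/ is a stop between vowels /i/ and /e/, so it spirantizes to the fricative [x]. /k/ is a stop between vowels /i/ and /o/, so it spirantizes to the fricative [x]. /k/ is a stop between vowels /o/ and /e/, so it spirantizes to the fricative [x]. → [lixeorixoxelonomk].
/boapizapitoo/: /p/ is a stop between vowels /a/ and /i/, so it spirantizes to the fricative [f]. /p/ is a stop between vowels /a/ and /i/, so it spirantizes to the fricative [f]. /t/ is a stop between vowels /i/ and /o/, so it spirantizes to the fricative [s]. → [boafizafisoo].
/guobibuades/: /b/ is a stop between vowels /o/ and /i/, so it spirantizes to the fricative [v]. /b/ is a stop between vowels /i/ and /u/, so it spirantizes to the fricative [v]. /d/ is a stop between vowels /a/ and /e/, so it spirantizes to the fricative [z]. → [guovivuazes].
/oebuikeubodedu/: /b/ is a stop between vowels /e/ and /u/, so it spirantizes to the fricative [v]. /k/ is a stop between vowels /i/ and /e/, so it spirantizes to the fricative [x]. /b/ is a stop between vowels /u/ and /o/, so it spirantizes to the fricative [v]. /d/ is a stop between vowels /o/ and /e/, so it spirantizes to the fricative [z]. /d/ is a stop between vowels /e/ and /u/, so it spirantizes to the fricative [z]. → [oevuixeuvozezu].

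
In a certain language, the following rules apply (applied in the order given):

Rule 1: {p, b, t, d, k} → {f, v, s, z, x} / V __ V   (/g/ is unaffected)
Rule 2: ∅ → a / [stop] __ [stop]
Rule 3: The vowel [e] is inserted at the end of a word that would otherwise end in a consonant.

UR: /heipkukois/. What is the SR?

Rule 1 (intervocalic spirantization): /k/ is a stop between vowels /u/ and /o/, so it spirantizes to the fricative [x]. /heipkukois/ → heipkuxois.
Rule 2 (stop-cluster a-epenthesis): /p/ and /k/ form a stop–stop cluster, so [a] is inserted between them. /heipkuxois/ → heipakuxois.
Rule 3 (final e-epenthesis): the form ends in the consonant /s/, so [e] is inserted word-finally. /heipakuxois/ → heipakuxoise.

heipakuxoise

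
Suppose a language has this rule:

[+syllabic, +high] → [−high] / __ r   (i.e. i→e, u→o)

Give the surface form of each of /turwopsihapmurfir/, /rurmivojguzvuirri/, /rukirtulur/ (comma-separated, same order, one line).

/turwopsihapmurfir/: /u/ is a high vowel immediately before /r/, so it lowers to [o]. /u/ is a high vowel immediately before /r/, so it lowers to [o]. /i/ is a high vowel immediately before /r/, so it lowers to [e]. → [torwopsihapmorfer].
/rurmivojguzvuirri/: /u/ is a high vowel immediately before /r/, so it lowers to [o]. /i/ is a high vowel immediately before /r/, so it lowers to [e]. → [rormivojguzvuerri].
/rukirtulur/: /i/ is a high vowel immediately before /r/, so it lowers to [e]. /u/ is a high vowel immediately before /r/, so it lowers to [o]. → [rukertulor].

torwopsihapmorfer, rormivojguzvuerri, rukertulor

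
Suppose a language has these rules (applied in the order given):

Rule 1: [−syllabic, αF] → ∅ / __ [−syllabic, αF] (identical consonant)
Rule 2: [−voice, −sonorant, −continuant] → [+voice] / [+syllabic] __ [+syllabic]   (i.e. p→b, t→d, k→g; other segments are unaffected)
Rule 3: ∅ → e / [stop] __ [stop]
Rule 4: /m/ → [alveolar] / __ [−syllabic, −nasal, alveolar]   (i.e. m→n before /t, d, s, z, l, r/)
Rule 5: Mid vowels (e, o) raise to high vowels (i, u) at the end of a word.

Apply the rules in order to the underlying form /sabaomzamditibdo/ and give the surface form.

sabaonzandidibedu

Rule 1 (degemination): no segment meets the environment; /sabaomzamditibdo/ is unchanged.
Rule 2 (intervocalic voicing): /t/ is a voiceless stop between vowels /i/ and /i/, so it voices to [d]. /sabaomzamditibdo/ → sabaomzamdidibdo.
Rule 3 (stop-cluster e-epenthesis): /b/ and /d/ form a stop–stop cluster, so [e] is inserted between them. /sabaomzamdidibdo/ → sabaomzamdidibedo.
Rule 4 (nasal place assimilation): /m/ precedes the alveolar consonant /z/, so it assimilates in place to [n]. /m/ precedes the alveolar consonant /d/, so it assimilates in place to [n]. /sabaomzamdidibedo/ → sabaonzandidibedo.
Rule 5 (final vowel raising): /o/ is a mid vowel in word-final position, so it raises to [u]. /sabaonzandidibedo/ → sabaonzandidibedu.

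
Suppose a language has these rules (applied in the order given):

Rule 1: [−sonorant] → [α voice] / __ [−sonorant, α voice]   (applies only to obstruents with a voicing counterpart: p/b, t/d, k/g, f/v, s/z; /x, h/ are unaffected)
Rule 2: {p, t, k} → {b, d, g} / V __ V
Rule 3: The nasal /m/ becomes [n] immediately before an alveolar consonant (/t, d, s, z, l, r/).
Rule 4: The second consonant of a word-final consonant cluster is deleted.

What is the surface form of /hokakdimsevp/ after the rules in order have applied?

Rule 1 (regressive voicing assimilation): /k/ precedes the voiced obstruent /d/, so it voices to [g] by assimilation. /v/ precedes the voiceless obstruent /p/, so it devoices to [f] by assimilation. /hokakdimsevp/ → hokagdimsefp.
Rule 2 (intervocalic voicing): /k/ is a voiceless stop between vowels /o/ and /a/, so it voices to [g]. /hokagdimsefp/ → hogagdimsefp.
Rule 3 (nasal place assimilation): /m/ precedes the alveolar consonant /s/, so it assimilates in place to [n]. /hogagdimsefp/ → hogagdinsefp.
Rule 4 (final cluster simplification): /p/ is the second consonant of a word-final cluster /fp/, so it deletes. /hogagdinsefp/ → hogagdinsef.

hogagdinsef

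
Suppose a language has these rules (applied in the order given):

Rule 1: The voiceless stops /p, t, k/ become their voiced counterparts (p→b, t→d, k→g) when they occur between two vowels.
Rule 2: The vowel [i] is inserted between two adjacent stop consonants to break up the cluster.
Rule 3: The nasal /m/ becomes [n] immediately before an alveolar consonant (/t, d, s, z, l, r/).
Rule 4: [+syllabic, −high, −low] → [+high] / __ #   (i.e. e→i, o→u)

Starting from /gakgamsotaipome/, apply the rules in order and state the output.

Rule 1 (intervocalic voicing): /t/ is a voiceless stop between vowels /o/ and /a/, so it voices to [d]. /p/ is a voiceless stop between vowels /i/ and /o/, so it voices to [b]. /gakgamsotaipome/ → gakgamsodaibome.
Rule 2 (stop-cluster i-epenthesis): /k/ and /g/ form a stop–stop cluster, so [i] is inserted between them. /gakgamsodaibome/ → gakigamsodaibome.
Rule 3 (nasal place assimilation): /m/ precedes the alveolar consonant /s/, so it assimilates in place to [n]. /gakigamsodaibome/ → gakigansodaibome.
Rule 4 (final vowel raising): /e/ is a mid vowel in word-final position, so it raises to [i]. /gakigansodaibome/ → gakigansodaibomi.

gakigansodaibomi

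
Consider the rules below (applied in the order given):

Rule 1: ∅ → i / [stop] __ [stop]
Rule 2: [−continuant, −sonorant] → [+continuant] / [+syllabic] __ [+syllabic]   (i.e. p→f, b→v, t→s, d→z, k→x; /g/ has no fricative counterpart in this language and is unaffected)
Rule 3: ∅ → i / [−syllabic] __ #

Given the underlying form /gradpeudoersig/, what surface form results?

Rule 1 (stop-cluster i-epenthesis): /d/ and /p/ form a stop–stop cluster, so [i] is inserted between them. /gradpeudoersig/ → gradipeudoersig.
Rule 2 (intervocalic spirantization): /d/ is a stop between vowels /a/ and /i/, so it spirantizes to the fricative [z]. /p/ is a stop between vowels /i/ and /e/, so it spirantizes to the fricative [f]. /d/ is a stop between vowels /u/ and /o/, so it spirantizes to the fricative [z]. /gradipeudoersig/ → grazifeuzoersig.
Rule 3 (final i-epenthesis): the form ends in the consonant /g/, so [i] is inserted word-finally. /grazifeuzoersig/ → grazifeuzoersigi.

grazifeuzoersigi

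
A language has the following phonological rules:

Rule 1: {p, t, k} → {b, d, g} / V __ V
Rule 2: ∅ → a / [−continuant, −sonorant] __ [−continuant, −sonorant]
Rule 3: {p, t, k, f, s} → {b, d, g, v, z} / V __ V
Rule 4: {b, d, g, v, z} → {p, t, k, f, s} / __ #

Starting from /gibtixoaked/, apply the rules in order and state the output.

gibadixoaget

Rule 1 (intervocalic voicing): /k/ is a voiceless stop between vowels /a/ and /e/, so it voices to [g]. /gibtixoaked/ → gibtixoaged.
Rule 2 (stop-cluster a-epenthesis): /b/ and /t/ form a stop–stop cluster, so [a] is inserted between them. /gibtixoaged/ → gibatixoaged.
Rule 3 (intervocalic voicing): /t/ is a voiceless obstruent between vowels /a/ and /i/, so it voices to [d]. /gibatixoaged/ → gibadixoaged.
Rule 4 (final devoicing): /d/ is a voiced obstruent in word-final position, so it devoices to [t]. /gibadixoaged/ → gibadixoaget.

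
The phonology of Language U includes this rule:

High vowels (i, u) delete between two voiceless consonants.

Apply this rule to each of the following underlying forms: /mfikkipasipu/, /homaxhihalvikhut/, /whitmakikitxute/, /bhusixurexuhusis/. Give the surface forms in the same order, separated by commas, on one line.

mfkkpaspu, homaxhhalvikht, whtmakktxte, bhsxurexhss

/mfikkipasipu/: /i/ is a high vowel flanked by voiceless consonants /f/ and /k/, so it deletes. /i/ is a high vowel flanked by voiceless consonants /k/ and /p/, so it deletes. /i/ is a high vowel flanked by voiceless consonants /s/ and /p/, so it deletes. → [mfkkpaspu].
/homaxhihalvikhut/: /i/ is a high vowel flanked by voiceless consonants /h/ and /h/, so it deletes. /u/ is a high vowel flanked by voiceless consonants /h/ and /t/, so it deletes. → [homaxhhalvikht].
/whitmakikitxute/: /i/ is a high vowel flanked by voiceless consonants /h/ and /t/, so it deletes. /i/ is a high vowel flanked by voiceless consonants /k/ and /k/, so it deletes. /i/ is a high vowel flanked by voiceless consonants /k/ and /t/, so it deletes. /u/ is a high vowel flanked by voiceless consonants /x/ and /t/, so it deletes. → [whtmakktxte].
/bhusixurexuhusis/: /u/ is a high vowel flanked by voiceless consonants /h/ and /s/, so it deletes. /i/ is a high vowel flanked by voiceless consonants /s/ and /x/, so it deletes. /u/ is a high vowel flanked by voiceless consonants /x/ and /h/, so it deletes. /u/ is a high vowel flanked by voiceless consonants /h/ and /s/, so it deletes. /i/ is a high vowel flanked by voiceless consonants /s/ and /s/, so it deletes. → [bhsxurexhss].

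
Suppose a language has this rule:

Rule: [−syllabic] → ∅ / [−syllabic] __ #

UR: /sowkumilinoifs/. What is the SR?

sowkumilinoif

/s/ is the second consonant of a word-final cluster /fs/, so it deletes.
Surface form: [sowkumilinoif].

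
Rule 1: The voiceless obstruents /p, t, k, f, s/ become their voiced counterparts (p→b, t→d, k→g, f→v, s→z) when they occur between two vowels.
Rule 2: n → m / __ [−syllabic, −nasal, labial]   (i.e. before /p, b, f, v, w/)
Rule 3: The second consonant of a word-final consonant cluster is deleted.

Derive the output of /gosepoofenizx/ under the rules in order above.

gozebooveniz

Rule 1 (intervocalic voicing): /s/ is a voiceless obstruent between vowels /o/ and /e/, so it voices to [z]. /p/ is a voiceless obstruent between vowels /e/ and /o/, so it voices to [b]. /f/ is a voiceless obstruent between vowels /o/ and /e/, so it voices to [v]. /gosepoofenizx/ → gozeboovenizx.
Rule 2 (nasal place assimilation): no segment meets the environment; /gozeboovenizx/ is unchanged.
Rule 3 (final cluster simplification): /x/ is the second consonant of a word-final cluster /zx/, so it deletes. /gozeboovenizx/ → gozebooveniz.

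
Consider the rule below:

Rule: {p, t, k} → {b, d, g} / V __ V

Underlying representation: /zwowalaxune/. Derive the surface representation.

zwowalaxune

No segment of /zwowalaxune/ meets the structural description of the rule, so the form surfaces unchanged.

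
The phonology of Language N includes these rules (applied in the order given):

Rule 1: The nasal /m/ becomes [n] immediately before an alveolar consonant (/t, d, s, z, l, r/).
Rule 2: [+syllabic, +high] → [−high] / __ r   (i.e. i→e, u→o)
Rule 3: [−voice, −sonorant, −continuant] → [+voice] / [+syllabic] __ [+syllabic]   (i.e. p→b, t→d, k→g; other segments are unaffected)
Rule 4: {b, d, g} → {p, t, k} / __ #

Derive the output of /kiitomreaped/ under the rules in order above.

kiidonreabet

Rule 1 (nasal place assimilation): /m/ precedes the alveolar consonant /r/, so it assimilates in place to [n]. /kiitomreaped/ → kiitonreaped.
Rule 2 (pre-rhotic lowering): no segment meets the environment; /kiitonreaped/ is unchanged.
Rule 3 (intervocalic voicing): /t/ is a voiceless stop between vowels /i/ and /o/, so it voices to [d]. /p/ is a voiceless stop between vowels /a/ and /e/, so it voices to [b]. /kiitonreaped/ → kiidonreabed.
Rule 4 (final devoicing): /d/ is a voiced stop in word-final position, so it devoices to [t]. /kiidonreabed/ → kiidonreabet.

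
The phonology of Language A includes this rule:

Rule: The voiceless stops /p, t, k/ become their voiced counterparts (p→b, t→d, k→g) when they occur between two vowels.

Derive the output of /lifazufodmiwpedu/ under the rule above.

lifazufodmiwpedu

No segment of /lifazufodmiwpedu/ meets the structural description of the rule, so the form surfaces unchanged.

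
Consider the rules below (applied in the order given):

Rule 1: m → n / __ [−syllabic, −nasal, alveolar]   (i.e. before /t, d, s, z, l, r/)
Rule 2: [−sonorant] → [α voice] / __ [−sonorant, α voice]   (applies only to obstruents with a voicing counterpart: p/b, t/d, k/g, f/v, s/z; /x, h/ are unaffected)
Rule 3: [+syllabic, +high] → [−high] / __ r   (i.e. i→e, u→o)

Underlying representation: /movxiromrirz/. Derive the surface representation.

Rule 1 (nasal place assimilation): /m/ precedes the alveolar consonant /r/, so it assimilates in place to [n]. /movxiromrirz/ → movxironrirz.
Rule 2 (regressive voicing assimilation): /v/ precedes the voiceless obstruent /x/, so it devoices to [f] by assimilation. /movxironrirz/ → mofxironrirz.
Rule 3 (pre-rhotic lowering): /i/ is a high vowel immediately before /r/, so it lowers to [e]. /i/ is a high vowel immediately before /r/, so it lowers to [e]. /mofxironrirz/ → mofxeronrerz.

mofxeronrerz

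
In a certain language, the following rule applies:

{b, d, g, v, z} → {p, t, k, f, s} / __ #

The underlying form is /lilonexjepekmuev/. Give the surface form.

lilonexjepekmuef

/v/ is a voiced obstruent in word-final position, so it devoices to [f].
Surface form: [lilonexjepekmuef].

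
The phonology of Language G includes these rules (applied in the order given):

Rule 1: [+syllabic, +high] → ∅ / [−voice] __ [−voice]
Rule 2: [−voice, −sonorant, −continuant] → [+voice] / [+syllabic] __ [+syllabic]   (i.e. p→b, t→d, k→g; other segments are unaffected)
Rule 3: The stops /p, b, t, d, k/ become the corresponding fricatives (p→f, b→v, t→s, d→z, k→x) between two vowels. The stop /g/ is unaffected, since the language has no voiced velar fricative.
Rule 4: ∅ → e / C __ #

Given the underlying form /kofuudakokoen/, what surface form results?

kofuuzagogoene

Rule 1 (high vowel syncope): no segment meets the environment; /kofuudakokoen/ is unchanged.
Rule 2 (intervocalic voicing): /k/ is a voiceless stop between vowels /a/ and /o/, so it voices to [g]. /k/ is a voiceless stop between vowels /o/ and /o/, so it voices to [g]. /kofuudakokoen/ → kofuudagogoen.
Rule 3 (intervocalic spirantization): /d/ is a stop between vowels /u/ and /a/, so it spirantizes to the fricative [z]. /kofuudagogoen/ → kofuuzagogoen.
Rule 4 (final e-epenthesis): the form ends in the consonant /n/, so [e] is inserted word-finally. /kofuuzagogoen/ → kofuuzagogoene.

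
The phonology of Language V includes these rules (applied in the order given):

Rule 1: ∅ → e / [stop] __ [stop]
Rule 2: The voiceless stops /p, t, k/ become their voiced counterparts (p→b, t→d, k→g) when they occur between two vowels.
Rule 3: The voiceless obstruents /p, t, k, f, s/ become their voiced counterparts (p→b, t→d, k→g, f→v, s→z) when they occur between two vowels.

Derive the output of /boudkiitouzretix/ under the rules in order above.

boudegiidouzredix

Rule 1 (stop-cluster e-epenthesis): /d/ and /k/ form a stop–stop cluster, so [e] is inserted between them. /boudkiitouzretix/ → boudekiitouzretix.
Rule 2 (intervocalic voicing): /k/ is a voiceless stop between vowels /e/ and /i/, so it voices to [g]. /t/ is a voiceless stop between vowels /i/ and /o/, so it voices to [d]. /t/ is a voiceless stop between vowels /e/ and /i/, so it voices to [d]. /boudekiitouzretix/ → boudegiidouzredix.
Rule 3 (intervocalic voicing): no segment meets the environment; /boudegiidouzredix/ is unchanged.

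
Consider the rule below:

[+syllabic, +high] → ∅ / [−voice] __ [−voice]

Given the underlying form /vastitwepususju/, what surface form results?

/i/ is a high vowel flanked by voiceless consonants /t/ and /t/, so it deletes.
/u/ is a high vowel flanked by voiceless consonants /p/ and /s/, so it deletes.
/u/ is a high vowel flanked by voiceless consonants /s/ and /s/, so it deletes.
The other instance of /u/ does not occur in the required environment and remains unchanged.
Surface form: [vasttwepssju].

vasttwepssju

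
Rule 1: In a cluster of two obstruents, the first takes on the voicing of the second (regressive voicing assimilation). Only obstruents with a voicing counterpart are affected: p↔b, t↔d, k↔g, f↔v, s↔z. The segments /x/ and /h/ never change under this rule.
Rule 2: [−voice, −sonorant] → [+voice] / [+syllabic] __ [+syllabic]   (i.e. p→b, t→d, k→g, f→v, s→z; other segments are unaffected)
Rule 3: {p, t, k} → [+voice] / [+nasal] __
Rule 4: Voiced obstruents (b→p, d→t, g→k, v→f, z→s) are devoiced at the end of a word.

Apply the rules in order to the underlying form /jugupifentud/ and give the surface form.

Rule 1 (regressive voicing assimilation): no segment meets the environment; /jugupifentud/ is unchanged.
Rule 2 (intervocalic voicing): /p/ is a voiceless obstruent between vowels /u/ and /i/, so it voices to [b]. /f/ is a voiceless obstruent between vowels /i/ and /e/, so it voices to [v]. /jugupifentud/ → jugubiventud.
Rule 3 (post-nasal voicing): /t/ is a voiceless stop immediately after the nasal /n/, so it voices to [d]. /jugubiventud/ → jugubivendud.
Rule 4 (final devoicing): /d/ is a voiced obstruent in word-final position, so it devoices to [t]. /jugubivendud/ → jugubivendut.

jugubivendut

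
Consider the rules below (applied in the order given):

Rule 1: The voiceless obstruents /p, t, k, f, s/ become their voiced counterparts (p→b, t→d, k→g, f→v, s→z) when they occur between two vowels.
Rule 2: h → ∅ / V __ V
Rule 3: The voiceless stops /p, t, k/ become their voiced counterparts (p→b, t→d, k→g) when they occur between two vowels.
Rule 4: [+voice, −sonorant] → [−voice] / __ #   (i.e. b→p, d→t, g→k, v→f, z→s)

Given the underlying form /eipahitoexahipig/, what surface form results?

Rule 1 (intervocalic voicing): /p/ is a voiceless obstruent between vowels /i/ and /a/, so it voices to [b]. /t/ is a voiceless obstruent between vowels /i/ and /o/, so it voices to [d]. /p/ is a voiceless obstruent between vowels /i/ and /i/, so it voices to [b]. /eipahitoexahipig/ → eibahidoexahibig.
Rule 2 (intervocalic h-deletion): /h/ occurs between vowels /a/ and /i/, so it deletes. /h/ occurs between vowels /a/ and /i/, so it deletes. /eibahidoexahibig/ → eibaidoexaibig.
Rule 3 (intervocalic voicing): no segment meets the environment; /eibaidoexaibig/ is unchanged.
Rule 4 (final devoicing): /g/ is a voiced obstruent in word-final position, so it devoices to [k]. /eibaidoexaibig/ → eibaidoexaibik.

eibaidoexaibik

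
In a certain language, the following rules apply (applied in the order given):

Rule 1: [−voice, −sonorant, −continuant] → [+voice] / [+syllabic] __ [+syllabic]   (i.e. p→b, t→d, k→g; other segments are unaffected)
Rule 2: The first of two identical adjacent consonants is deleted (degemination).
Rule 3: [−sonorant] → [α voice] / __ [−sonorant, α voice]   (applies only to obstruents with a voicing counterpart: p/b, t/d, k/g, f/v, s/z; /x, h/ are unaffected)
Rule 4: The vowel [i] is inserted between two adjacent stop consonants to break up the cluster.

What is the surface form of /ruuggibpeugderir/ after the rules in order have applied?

ruugipipeugiderir

Rule 1 (intervocalic voicing): no segment meets the environment; /ruuggibpeugderir/ is unchanged.
Rule 2 (degemination): /gg/ is a geminate; the first /g/ deletes. /ruuggibpeugderir/ → ruugibpeugderir.
Rule 3 (regressive voicing assimilation): /b/ precedes the voiceless obstruent /p/, so it devoices to [p] by assimilation. /ruugibpeugderir/ → ruugippeugderir.
Rule 4 (stop-cluster i-epenthesis): /p/ and /p/ form a stop–stop cluster, so [i] is inserted between them. /g/ and /d/ form a stop–stop cluster, so [i] is inserted between them. /ruugippeugderir/ → ruugipipeugiderir.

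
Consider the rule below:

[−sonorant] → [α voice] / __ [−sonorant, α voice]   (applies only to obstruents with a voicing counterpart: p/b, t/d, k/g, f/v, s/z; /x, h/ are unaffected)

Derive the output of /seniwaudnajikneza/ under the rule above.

seniwaudnajikneza

No segment of /seniwaudnajikneza/ meets the structural description of the rule, so the form surfaces unchanged.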